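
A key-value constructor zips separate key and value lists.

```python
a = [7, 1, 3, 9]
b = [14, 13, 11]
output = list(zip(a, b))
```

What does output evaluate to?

Step 1: zip stops at shortest (len(a)=4, len(b)=3):
  Index 0: (7, 14)
  Index 1: (1, 13)
  Index 2: (3, 11)
Step 2: Last element of a (9) has no pair, dropped.
Therefore output = [(7, 14), (1, 13), (3, 11)].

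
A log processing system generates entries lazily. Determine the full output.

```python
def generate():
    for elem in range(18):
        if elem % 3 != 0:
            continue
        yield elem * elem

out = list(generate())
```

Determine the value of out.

Step 1: Only yield elem**2 when elem is divisible by 3:
  elem=0: 0 % 3 == 0, yield 0**2 = 0
  elem=3: 3 % 3 == 0, yield 3**2 = 9
  elem=6: 6 % 3 == 0, yield 6**2 = 36
  elem=9: 9 % 3 == 0, yield 9**2 = 81
  elem=12: 12 % 3 == 0, yield 12**2 = 144
  elem=15: 15 % 3 == 0, yield 15**2 = 225
Therefore out = [0, 9, 36, 81, 144, 225].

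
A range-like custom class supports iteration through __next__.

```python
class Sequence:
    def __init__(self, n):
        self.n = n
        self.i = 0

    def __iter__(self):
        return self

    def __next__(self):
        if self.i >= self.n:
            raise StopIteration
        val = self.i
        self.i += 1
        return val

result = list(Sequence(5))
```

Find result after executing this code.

Step 1: Sequence(5) creates an iterator counting 0 to 4.
Step 2: list() consumes all values: [0, 1, 2, 3, 4].
Therefore result = [0, 1, 2, 3, 4].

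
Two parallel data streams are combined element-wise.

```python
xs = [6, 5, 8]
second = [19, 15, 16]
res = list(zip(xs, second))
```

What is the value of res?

Step 1: zip pairs elements at same index:
  Index 0: (6, 19)
  Index 1: (5, 15)
  Index 2: (8, 16)
Therefore res = [(6, 19), (5, 15), (8, 16)].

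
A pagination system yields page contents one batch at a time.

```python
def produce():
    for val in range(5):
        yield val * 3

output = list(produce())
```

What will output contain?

Step 1: For each val in range(5), yield val * 3:
  val=0: yield 0 * 3 = 0
  val=1: yield 1 * 3 = 3
  val=2: yield 2 * 3 = 6
  val=3: yield 3 * 3 = 9
  val=4: yield 4 * 3 = 12
Therefore output = [0, 3, 6, 9, 12].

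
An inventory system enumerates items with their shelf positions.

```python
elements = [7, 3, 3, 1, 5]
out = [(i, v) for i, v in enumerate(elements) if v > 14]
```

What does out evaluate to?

Step 1: Filter enumerate([7, 3, 3, 1, 5]) keeping v > 14:
  (0, 7): 7 <= 14, excluded
  (1, 3): 3 <= 14, excluded
  (2, 3): 3 <= 14, excluded
  (3, 1): 1 <= 14, excluded
  (4, 5): 5 <= 14, excluded
Therefore out = [].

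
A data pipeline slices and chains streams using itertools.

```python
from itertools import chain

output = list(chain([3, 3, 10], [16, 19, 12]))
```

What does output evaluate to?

Step 1: chain() concatenates iterables: [3, 3, 10] + [16, 19, 12].
Therefore output = [3, 3, 10, 16, 19, 12].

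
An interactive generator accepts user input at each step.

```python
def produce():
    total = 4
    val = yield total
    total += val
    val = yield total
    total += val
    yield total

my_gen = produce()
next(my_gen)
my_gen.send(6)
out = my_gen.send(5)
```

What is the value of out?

Step 1: next() -> yield total=4.
Step 2: send(6) -> val=6, total = 4+6 = 10, yield 10.
Step 3: send(5) -> val=5, total = 10+5 = 15, yield 15.
Therefore out = 15.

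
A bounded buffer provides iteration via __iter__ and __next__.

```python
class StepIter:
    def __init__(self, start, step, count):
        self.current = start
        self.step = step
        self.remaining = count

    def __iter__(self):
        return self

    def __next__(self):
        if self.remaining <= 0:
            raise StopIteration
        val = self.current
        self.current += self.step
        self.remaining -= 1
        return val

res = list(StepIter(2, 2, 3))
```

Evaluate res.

Step 1: StepIter starts at 2, increments by 2, for 3 steps:
  Yield 2, then current += 2
  Yield 4, then current += 2
  Yield 6, then current += 2
Therefore res = [2, 4, 6].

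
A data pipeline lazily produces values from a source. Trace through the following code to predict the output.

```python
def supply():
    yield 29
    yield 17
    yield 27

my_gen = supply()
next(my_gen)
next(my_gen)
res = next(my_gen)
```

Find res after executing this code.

Step 1: supply() creates a generator.
Step 2: next(my_gen) yields 29 (consumed and discarded).
Step 3: next(my_gen) yields 17 (consumed and discarded).
Step 4: next(my_gen) yields 27, assigned to res.
Therefore res = 27.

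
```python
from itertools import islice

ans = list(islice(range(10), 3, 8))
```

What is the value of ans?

Step 1: islice(range(10), 3, 8) takes elements at indices [3, 8).
Step 2: Elements: [3, 4, 5, 6, 7].
Therefore ans = [3, 4, 5, 6, 7].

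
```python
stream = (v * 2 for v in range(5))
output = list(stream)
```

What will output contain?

Step 1: For each v in range(5), compute v*2:
  v=0: 0*2 = 0
  v=1: 1*2 = 2
  v=2: 2*2 = 4
  v=3: 3*2 = 6
  v=4: 4*2 = 8
Therefore output = [0, 2, 4, 6, 8].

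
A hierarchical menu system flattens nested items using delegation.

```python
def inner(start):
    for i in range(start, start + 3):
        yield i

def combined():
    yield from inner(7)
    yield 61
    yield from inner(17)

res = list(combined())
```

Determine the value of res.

Step 1: combined() delegates to inner(7):
  yield 7
  yield 8
  yield 9
Step 2: yield 61
Step 3: Delegates to inner(17):
  yield 17
  yield 18
  yield 19
Therefore res = [7, 8, 9, 61, 17, 18, 19].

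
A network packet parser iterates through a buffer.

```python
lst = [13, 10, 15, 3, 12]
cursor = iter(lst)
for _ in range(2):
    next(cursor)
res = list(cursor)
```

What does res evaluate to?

Step 1: Create iterator over [13, 10, 15, 3, 12].
Step 2: Advance 2 positions (consuming [13, 10]).
Step 3: list() collects remaining elements: [15, 3, 12].
Therefore res = [15, 3, 12].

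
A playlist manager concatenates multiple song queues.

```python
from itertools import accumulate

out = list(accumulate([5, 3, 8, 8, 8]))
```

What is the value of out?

Step 1: accumulate computes running sums:
  + 5 = 5
  + 3 = 8
  + 8 = 16
  + 8 = 24
  + 8 = 32
Therefore out = [5, 8, 16, 24, 32].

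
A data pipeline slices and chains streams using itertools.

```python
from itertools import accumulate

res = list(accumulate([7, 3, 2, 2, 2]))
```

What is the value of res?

Step 1: accumulate computes running sums:
  + 7 = 7
  + 3 = 10
  + 2 = 12
  + 2 = 14
  + 2 = 16
Therefore res = [7, 10, 12, 14, 16].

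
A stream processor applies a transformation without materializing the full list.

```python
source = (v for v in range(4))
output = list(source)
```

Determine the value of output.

Step 1: Generator expression iterates range(4): [0, 1, 2, 3].
Step 2: list() collects all values.
Therefore output = [0, 1, 2, 3].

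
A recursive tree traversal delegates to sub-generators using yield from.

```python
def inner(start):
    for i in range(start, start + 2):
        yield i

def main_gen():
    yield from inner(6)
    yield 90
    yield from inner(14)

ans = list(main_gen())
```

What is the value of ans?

Step 1: main_gen() delegates to inner(6):
  yield 6
  yield 7
Step 2: yield 90
Step 3: Delegates to inner(14):
  yield 14
  yield 15
Therefore ans = [6, 7, 90, 14, 15].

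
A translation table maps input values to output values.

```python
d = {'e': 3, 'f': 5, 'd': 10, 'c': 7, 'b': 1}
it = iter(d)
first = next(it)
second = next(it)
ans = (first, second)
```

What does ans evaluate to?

Step 1: iter(d) iterates over keys: ['e', 'f', 'd', 'c', 'b'].
Step 2: first = next(it) = 'e', second = next(it) = 'f'.
Therefore ans = ('e', 'f').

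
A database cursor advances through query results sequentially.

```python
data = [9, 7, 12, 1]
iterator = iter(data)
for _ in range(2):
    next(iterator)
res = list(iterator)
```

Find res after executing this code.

Step 1: Create iterator over [9, 7, 12, 1].
Step 2: Advance 2 positions (consuming [9, 7]).
Step 3: list() collects remaining elements: [12, 1].
Therefore res = [12, 1].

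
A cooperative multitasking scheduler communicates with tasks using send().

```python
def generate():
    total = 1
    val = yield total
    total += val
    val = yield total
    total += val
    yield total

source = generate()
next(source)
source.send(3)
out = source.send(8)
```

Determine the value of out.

Step 1: next() -> yield total=1.
Step 2: send(3) -> val=3, total = 1+3 = 4, yield 4.
Step 3: send(8) -> val=8, total = 4+8 = 12, yield 12.
Therefore out = 12.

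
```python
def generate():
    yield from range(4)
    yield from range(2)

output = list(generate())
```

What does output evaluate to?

Step 1: Trace yields in order:
  yield 0
  yield 1
  yield 2
  yield 3
  yield 0
  yield 1
Therefore output = [0, 1, 2, 3, 0, 1].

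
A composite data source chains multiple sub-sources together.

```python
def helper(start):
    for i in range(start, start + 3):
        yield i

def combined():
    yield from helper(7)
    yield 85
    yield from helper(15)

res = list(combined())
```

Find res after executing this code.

Step 1: combined() delegates to helper(7):
  yield 7
  yield 8
  yield 9
Step 2: yield 85
Step 3: Delegates to helper(15):
  yield 15
  yield 16
  yield 17
Therefore res = [7, 8, 9, 85, 15, 16, 17].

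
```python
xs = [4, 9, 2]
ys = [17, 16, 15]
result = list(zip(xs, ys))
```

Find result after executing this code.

Step 1: zip pairs elements at same index:
  Index 0: (4, 17)
  Index 1: (9, 16)
  Index 2: (2, 15)
Therefore result = [(4, 17), (9, 16), (2, 15)].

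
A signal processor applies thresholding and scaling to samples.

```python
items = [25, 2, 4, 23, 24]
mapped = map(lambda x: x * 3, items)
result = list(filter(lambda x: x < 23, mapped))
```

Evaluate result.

Step 1: Map x * 3:
  25 -> 75
  2 -> 6
  4 -> 12
  23 -> 69
  24 -> 72
Step 2: Filter for < 23:
  75: removed
  6: kept
  12: kept
  69: removed
  72: removed
Therefore result = [6, 12].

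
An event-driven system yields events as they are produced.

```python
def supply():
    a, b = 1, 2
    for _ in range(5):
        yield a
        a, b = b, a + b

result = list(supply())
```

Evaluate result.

Step 1: Fibonacci-like sequence starting with a=1, b=2:
  Iteration 1: yield a=1, then a,b = 2,3
  Iteration 2: yield a=2, then a,b = 3,5
  Iteration 3: yield a=3, then a,b = 5,8
  Iteration 4: yield a=5, then a,b = 8,13
  Iteration 5: yield a=8, then a,b = 13,21
Therefore result = [1, 2, 3, 5, 8].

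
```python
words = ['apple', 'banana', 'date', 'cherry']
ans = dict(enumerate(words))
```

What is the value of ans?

Step 1: enumerate pairs indices with words:
  0 -> 'apple'
  1 -> 'banana'
  2 -> 'date'
  3 -> 'cherry'
Therefore ans = {0: 'apple', 1: 'banana', 2: 'date', 3: 'cherry'}.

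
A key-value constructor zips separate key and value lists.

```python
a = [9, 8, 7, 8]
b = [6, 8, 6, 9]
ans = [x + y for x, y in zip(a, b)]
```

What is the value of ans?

Step 1: Add corresponding elements:
  9 + 6 = 15
  8 + 8 = 16
  7 + 6 = 13
  8 + 9 = 17
Therefore ans = [15, 16, 13, 17].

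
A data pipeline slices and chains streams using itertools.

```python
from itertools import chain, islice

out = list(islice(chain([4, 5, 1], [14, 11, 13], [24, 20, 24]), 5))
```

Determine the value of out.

Step 1: chain([4, 5, 1], [14, 11, 13], [24, 20, 24]) = [4, 5, 1, 14, 11, 13, 24, 20, 24].
Step 2: islice takes first 5 elements: [4, 5, 1, 14, 11].
Therefore out = [4, 5, 1, 14, 11].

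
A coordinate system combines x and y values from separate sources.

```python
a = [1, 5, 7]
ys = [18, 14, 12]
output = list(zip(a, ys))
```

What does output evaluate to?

Step 1: zip pairs elements at same index:
  Index 0: (1, 18)
  Index 1: (5, 14)
  Index 2: (7, 12)
Therefore output = [(1, 18), (5, 14), (7, 12)].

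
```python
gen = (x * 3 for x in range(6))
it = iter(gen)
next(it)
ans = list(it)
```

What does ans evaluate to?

Step 1: Generator produces [0, 3, 6, 9, 12, 15].
Step 2: next(it) consumes first element (0).
Step 3: list(it) collects remaining: [3, 6, 9, 12, 15].
Therefore ans = [3, 6, 9, 12, 15].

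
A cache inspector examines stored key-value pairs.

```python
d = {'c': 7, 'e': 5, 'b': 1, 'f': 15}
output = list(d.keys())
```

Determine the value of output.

Step 1: d.keys() returns the dictionary keys in insertion order.
Therefore output = ['c', 'e', 'b', 'f'].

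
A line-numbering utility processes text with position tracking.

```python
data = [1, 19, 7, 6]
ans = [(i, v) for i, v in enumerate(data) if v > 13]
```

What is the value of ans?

Step 1: Filter enumerate([1, 19, 7, 6]) keeping v > 13:
  (0, 1): 1 <= 13, excluded
  (1, 19): 19 > 13, included
  (2, 7): 7 <= 13, excluded
  (3, 6): 6 <= 13, excluded
Therefore ans = [(1, 19)].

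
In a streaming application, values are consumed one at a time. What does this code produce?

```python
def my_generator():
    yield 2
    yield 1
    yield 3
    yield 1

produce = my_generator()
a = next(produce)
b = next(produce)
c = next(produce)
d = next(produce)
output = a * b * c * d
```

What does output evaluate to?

Step 1: Create generator and consume all values:
  a = next(produce) = 2
  b = next(produce) = 1
  c = next(produce) = 3
  d = next(produce) = 1
Step 2: output = 2 * 1 * 3 * 1 = 6.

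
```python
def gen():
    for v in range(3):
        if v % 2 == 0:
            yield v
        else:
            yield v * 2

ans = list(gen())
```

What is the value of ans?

Step 1: For each v in range(3), yield v if even, else v*2:
  v=0 (even): yield 0
  v=1 (odd): yield 1*2 = 2
  v=2 (even): yield 2
Therefore ans = [0, 2, 2].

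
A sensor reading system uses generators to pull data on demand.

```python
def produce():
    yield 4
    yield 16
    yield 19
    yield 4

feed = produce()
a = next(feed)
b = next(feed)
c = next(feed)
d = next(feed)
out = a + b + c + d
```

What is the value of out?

Step 1: Create generator and consume all values:
  a = next(feed) = 4
  b = next(feed) = 16
  c = next(feed) = 19
  d = next(feed) = 4
Step 2: out = 4 + 16 + 19 + 4 = 43.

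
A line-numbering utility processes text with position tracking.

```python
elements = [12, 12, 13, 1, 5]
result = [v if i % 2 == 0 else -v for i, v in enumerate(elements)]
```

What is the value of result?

Step 1: For each (i, v), keep v if i is even, negate if odd:
  i=0 (even): keep 12
  i=1 (odd): negate to -12
  i=2 (even): keep 13
  i=3 (odd): negate to -1
  i=4 (even): keep 5
Therefore result = [12, -12, 13, -1, 5].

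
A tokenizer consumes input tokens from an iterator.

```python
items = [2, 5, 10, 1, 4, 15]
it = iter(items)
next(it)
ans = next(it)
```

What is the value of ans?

Step 1: Create iterator over [2, 5, 10, 1, 4, 15].
Step 2: next() consumes 2.
Step 3: next() returns 5.
Therefore ans = 5.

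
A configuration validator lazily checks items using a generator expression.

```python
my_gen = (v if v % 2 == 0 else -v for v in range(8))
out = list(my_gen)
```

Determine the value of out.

Step 1: For each v in range(8), yield v if even, else -v:
  v=0: even, yield 0
  v=1: odd, yield -1
  v=2: even, yield 2
  v=3: odd, yield -3
  v=4: even, yield 4
  v=5: odd, yield -5
  v=6: even, yield 6
  v=7: odd, yield -7
Therefore out = [0, -1, 2, -3, 4, -5, 6, -7].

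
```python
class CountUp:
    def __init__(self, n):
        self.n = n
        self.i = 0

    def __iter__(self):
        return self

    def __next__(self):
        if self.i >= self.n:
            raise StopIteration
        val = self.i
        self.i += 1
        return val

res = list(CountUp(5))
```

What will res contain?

Step 1: CountUp(5) creates an iterator counting 0 to 4.
Step 2: list() consumes all values: [0, 1, 2, 3, 4].
Therefore res = [0, 1, 2, 3, 4].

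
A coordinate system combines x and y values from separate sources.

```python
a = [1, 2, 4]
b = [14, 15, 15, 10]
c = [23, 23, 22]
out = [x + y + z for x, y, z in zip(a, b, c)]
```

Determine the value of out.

Step 1: zip three lists (truncates to shortest, len=3):
  1 + 14 + 23 = 38
  2 + 15 + 23 = 40
  4 + 15 + 22 = 41
Therefore out = [38, 40, 41].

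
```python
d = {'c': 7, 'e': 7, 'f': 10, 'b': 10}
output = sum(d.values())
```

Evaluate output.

Step 1: d.values() = [7, 7, 10, 10].
Step 2: sum = 34.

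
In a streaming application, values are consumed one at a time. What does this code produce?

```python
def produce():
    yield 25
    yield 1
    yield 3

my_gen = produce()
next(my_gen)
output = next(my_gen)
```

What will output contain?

Step 1: produce() creates a generator.
Step 2: next(my_gen) yields 25 (consumed and discarded).
Step 3: next(my_gen) yields 1, assigned to output.
Therefore output = 1.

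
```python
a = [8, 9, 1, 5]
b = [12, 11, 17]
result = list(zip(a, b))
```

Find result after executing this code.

Step 1: zip stops at shortest (len(a)=4, len(b)=3):
  Index 0: (8, 12)
  Index 1: (9, 11)
  Index 2: (1, 17)
Step 2: Last element of a (5) has no pair, dropped.
Therefore result = [(8, 12), (9, 11), (1, 17)].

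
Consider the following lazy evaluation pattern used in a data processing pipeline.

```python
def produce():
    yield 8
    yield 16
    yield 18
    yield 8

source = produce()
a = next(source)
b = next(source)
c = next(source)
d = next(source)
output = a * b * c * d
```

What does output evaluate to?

Step 1: Create generator and consume all values:
  a = next(source) = 8
  b = next(source) = 16
  c = next(source) = 18
  d = next(source) = 8
Step 2: output = 8 * 16 * 18 * 8 = 18432.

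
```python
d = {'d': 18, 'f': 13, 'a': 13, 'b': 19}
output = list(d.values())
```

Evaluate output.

Step 1: d.values() returns the dictionary values in insertion order.
Therefore output = [18, 13, 13, 19].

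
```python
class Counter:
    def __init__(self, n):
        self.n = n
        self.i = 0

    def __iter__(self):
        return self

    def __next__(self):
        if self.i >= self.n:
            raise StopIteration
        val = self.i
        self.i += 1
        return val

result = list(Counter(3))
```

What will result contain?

Step 1: Counter(3) creates an iterator counting 0 to 2.
Step 2: list() consumes all values: [0, 1, 2].
Therefore result = [0, 1, 2].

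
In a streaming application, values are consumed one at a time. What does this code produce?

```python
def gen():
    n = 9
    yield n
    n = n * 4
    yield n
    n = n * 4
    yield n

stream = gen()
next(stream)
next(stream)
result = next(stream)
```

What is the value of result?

Step 1: Trace through generator execution:
  Yield 1: n starts at 9, yield 9
  Yield 2: n = 9 * 4 = 36, yield 36
  Yield 3: n = 36 * 4 = 144, yield 144
Step 2: First next() gets 9, second next() gets the second value, third next() yields 144.
Therefore result = 144.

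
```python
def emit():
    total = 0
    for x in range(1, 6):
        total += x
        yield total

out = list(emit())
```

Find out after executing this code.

Step 1: Generator accumulates running sum:
  x=1: total = 1, yield 1
  x=2: total = 3, yield 3
  x=3: total = 6, yield 6
  x=4: total = 10, yield 10
  x=5: total = 15, yield 15
Therefore out = [1, 3, 6, 10, 15].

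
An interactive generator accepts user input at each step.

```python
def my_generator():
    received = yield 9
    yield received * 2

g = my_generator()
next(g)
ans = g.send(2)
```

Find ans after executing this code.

Step 1: next(g) advances to first yield, producing 9.
Step 2: send(2) resumes, received = 2.
Step 3: yield received * 2 = 2 * 2 = 4.
Therefore ans = 4.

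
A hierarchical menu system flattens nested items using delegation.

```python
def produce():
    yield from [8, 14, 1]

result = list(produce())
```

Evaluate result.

Step 1: yield from delegates to the iterable, yielding each element.
Step 2: Collected values: [8, 14, 1].
Therefore result = [8, 14, 1].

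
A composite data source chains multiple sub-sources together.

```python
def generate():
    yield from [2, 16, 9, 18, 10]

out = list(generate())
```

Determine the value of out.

Step 1: yield from delegates to the iterable, yielding each element.
Step 2: Collected values: [2, 16, 9, 18, 10].
Therefore out = [2, 16, 9, 18, 10].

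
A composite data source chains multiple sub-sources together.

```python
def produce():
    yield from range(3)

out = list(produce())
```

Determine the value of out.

Step 1: yield from delegates to the iterable, yielding each element.
Step 2: Collected values: [0, 1, 2].
Therefore out = [0, 1, 2].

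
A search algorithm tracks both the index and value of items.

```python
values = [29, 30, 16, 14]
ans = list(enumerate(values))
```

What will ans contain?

Step 1: enumerate pairs each element with its index:
  (0, 29)
  (1, 30)
  (2, 16)
  (3, 14)
Therefore ans = [(0, 29), (1, 30), (2, 16), (3, 14)].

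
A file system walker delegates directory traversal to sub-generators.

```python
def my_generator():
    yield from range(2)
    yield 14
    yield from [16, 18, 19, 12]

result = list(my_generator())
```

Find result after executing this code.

Step 1: Trace yields in order:
  yield 0
  yield 1
  yield 14
  yield 16
  yield 18
  yield 19
  yield 12
Therefore result = [0, 1, 14, 16, 18, 19, 12].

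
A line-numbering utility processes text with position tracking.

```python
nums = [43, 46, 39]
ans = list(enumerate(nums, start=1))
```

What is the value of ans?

Step 1: enumerate with start=1:
  (1, 43)
  (2, 46)
  (3, 39)
Therefore ans = [(1, 43), (2, 46), (3, 39)].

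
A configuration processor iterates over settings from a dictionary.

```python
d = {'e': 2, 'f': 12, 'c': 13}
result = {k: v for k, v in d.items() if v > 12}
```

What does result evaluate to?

Step 1: Filter items where value > 12:
  'e': 2 <= 12: removed
  'f': 12 <= 12: removed
  'c': 13 > 12: kept
Therefore result = {'c': 13}.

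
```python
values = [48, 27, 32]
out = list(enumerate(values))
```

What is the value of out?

Step 1: enumerate pairs each element with its index:
  (0, 48)
  (1, 27)
  (2, 32)
Therefore out = [(0, 48), (1, 27), (2, 32)].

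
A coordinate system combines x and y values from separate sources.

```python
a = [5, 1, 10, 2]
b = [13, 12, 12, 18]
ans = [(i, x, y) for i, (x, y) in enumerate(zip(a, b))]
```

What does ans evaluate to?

Step 1: enumerate(zip(a, b)) gives index with paired elements:
  i=0: (5, 13)
  i=1: (1, 12)
  i=2: (10, 12)
  i=3: (2, 18)
Therefore ans = [(0, 5, 13), (1, 1, 12), (2, 10, 12), (3, 2, 18)].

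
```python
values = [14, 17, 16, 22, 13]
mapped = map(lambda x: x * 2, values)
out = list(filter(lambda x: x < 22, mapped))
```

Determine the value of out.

Step 1: Map x * 2:
  14 -> 28
  17 -> 34
  16 -> 32
  22 -> 44
  13 -> 26
Step 2: Filter for < 22:
  28: removed
  34: removed
  32: removed
  44: removed
  26: removed
Therefore out = [].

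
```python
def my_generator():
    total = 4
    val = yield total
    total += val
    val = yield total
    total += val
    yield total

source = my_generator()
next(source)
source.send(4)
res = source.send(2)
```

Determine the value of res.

Step 1: next() -> yield total=4.
Step 2: send(4) -> val=4, total = 4+4 = 8, yield 8.
Step 3: send(2) -> val=2, total = 8+2 = 10, yield 10.
Therefore res = 10.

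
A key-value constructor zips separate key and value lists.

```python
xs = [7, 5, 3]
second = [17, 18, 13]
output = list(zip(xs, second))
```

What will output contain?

Step 1: zip pairs elements at same index:
  Index 0: (7, 17)
  Index 1: (5, 18)
  Index 2: (3, 13)
Therefore output = [(7, 17), (5, 18), (3, 13)].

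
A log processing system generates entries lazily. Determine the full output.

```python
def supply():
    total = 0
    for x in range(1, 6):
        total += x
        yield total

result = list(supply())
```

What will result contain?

Step 1: Generator accumulates running sum:
  x=1: total = 1, yield 1
  x=2: total = 3, yield 3
  x=3: total = 6, yield 6
  x=4: total = 10, yield 10
  x=5: total = 15, yield 15
Therefore result = [1, 3, 6, 10, 15].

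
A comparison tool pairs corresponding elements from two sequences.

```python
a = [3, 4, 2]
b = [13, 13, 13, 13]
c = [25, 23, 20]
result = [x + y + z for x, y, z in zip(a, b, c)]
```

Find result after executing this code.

Step 1: zip three lists (truncates to shortest, len=3):
  3 + 13 + 25 = 41
  4 + 13 + 23 = 40
  2 + 13 + 20 = 35
Therefore result = [41, 40, 35].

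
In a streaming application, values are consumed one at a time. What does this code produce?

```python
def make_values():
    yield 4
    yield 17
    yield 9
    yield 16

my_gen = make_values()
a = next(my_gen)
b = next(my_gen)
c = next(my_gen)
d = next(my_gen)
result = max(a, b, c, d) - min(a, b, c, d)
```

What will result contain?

Step 1: Create generator and consume all values:
  a = next(my_gen) = 4
  b = next(my_gen) = 17
  c = next(my_gen) = 9
  d = next(my_gen) = 16
Step 2: max = 17, min = 4, result = 17 - 4 = 13.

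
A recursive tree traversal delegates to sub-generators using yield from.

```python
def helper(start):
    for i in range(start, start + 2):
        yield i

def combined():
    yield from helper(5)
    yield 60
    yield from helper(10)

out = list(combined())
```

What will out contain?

Step 1: combined() delegates to helper(5):
  yield 5
  yield 6
Step 2: yield 60
Step 3: Delegates to helper(10):
  yield 10
  yield 11
Therefore out = [5, 6, 60, 10, 11].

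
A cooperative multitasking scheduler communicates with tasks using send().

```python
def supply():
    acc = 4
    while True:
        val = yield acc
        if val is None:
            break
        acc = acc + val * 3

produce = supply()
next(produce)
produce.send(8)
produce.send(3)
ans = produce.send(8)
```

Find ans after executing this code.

Step 1: next() -> yield acc=4.
Step 2: send(8) -> val=8, acc = 4 + 8*3 = 28, yield 28.
Step 3: send(3) -> val=3, acc = 28 + 3*3 = 37, yield 37.
Step 4: send(8) -> val=8, acc = 37 + 8*3 = 61, yield 61.
Therefore ans = 61.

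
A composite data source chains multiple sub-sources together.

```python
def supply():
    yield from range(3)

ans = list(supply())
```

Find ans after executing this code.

Step 1: yield from delegates to the iterable, yielding each element.
Step 2: Collected values: [0, 1, 2].
Therefore ans = [0, 1, 2].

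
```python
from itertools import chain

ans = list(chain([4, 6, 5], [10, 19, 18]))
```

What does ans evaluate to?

Step 1: chain() concatenates iterables: [4, 6, 5] + [10, 19, 18].
Therefore ans = [4, 6, 5, 10, 19, 18].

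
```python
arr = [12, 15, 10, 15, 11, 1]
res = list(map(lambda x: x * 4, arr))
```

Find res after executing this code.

Step 1: Apply lambda x: x * 4 to each element:
  12 -> 48
  15 -> 60
  10 -> 40
  15 -> 60
  11 -> 44
  1 -> 4
Therefore res = [48, 60, 40, 60, 44, 4].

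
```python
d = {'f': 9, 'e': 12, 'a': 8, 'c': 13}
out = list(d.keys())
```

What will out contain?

Step 1: d.keys() returns the dictionary keys in insertion order.
Therefore out = ['f', 'e', 'a', 'c'].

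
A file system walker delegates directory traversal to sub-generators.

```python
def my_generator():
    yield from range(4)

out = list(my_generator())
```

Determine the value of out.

Step 1: yield from delegates to the iterable, yielding each element.
Step 2: Collected values: [0, 1, 2, 3].
Therefore out = [0, 1, 2, 3].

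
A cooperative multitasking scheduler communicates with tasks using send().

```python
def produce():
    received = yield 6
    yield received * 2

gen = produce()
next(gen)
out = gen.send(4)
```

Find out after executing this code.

Step 1: next(gen) advances to first yield, producing 6.
Step 2: send(4) resumes, received = 4.
Step 3: yield received * 2 = 4 * 2 = 8.
Therefore out = 8.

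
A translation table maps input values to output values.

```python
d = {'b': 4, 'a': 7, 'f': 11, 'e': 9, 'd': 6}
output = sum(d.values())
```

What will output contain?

Step 1: d.values() = [4, 7, 11, 9, 6].
Step 2: sum = 37.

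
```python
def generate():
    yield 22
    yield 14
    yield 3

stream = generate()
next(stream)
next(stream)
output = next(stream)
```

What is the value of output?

Step 1: generate() creates a generator.
Step 2: next(stream) yields 22 (consumed and discarded).
Step 3: next(stream) yields 14 (consumed and discarded).
Step 4: next(stream) yields 3, assigned to output.
Therefore output = 3.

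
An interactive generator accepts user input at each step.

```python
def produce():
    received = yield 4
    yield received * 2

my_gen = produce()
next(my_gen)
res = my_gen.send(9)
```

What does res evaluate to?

Step 1: next(my_gen) advances to first yield, producing 4.
Step 2: send(9) resumes, received = 9.
Step 3: yield received * 2 = 9 * 2 = 18.
Therefore res = 18.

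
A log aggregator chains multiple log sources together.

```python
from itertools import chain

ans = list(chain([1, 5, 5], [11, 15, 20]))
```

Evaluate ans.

Step 1: chain() concatenates iterables: [1, 5, 5] + [11, 15, 20].
Therefore ans = [1, 5, 5, 11, 15, 20].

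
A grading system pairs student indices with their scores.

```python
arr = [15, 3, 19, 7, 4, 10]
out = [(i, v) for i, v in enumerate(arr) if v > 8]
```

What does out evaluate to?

Step 1: Filter enumerate([15, 3, 19, 7, 4, 10]) keeping v > 8:
  (0, 15): 15 > 8, included
  (1, 3): 3 <= 8, excluded
  (2, 19): 19 > 8, included
  (3, 7): 7 <= 8, excluded
  (4, 4): 4 <= 8, excluded
  (5, 10): 10 > 8, included
Therefore out = [(0, 15), (2, 19), (5, 10)].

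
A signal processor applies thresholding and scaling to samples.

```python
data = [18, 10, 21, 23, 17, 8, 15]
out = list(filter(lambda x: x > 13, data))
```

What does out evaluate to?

Step 1: Filter elements > 13:
  18: kept
  10: removed
  21: kept
  23: kept
  17: kept
  8: removed
  15: kept
Therefore out = [18, 21, 23, 17, 15].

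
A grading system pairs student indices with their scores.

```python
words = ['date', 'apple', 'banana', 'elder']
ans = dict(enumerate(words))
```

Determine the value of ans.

Step 1: enumerate pairs indices with words:
  0 -> 'date'
  1 -> 'apple'
  2 -> 'banana'
  3 -> 'elder'
Therefore ans = {0: 'date', 1: 'apple', 2: 'banana', 3: 'elder'}.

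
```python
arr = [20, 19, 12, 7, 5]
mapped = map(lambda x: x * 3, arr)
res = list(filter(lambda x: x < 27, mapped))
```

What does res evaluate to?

Step 1: Map x * 3:
  20 -> 60
  19 -> 57
  12 -> 36
  7 -> 21
  5 -> 15
Step 2: Filter for < 27:
  60: removed
  57: removed
  36: removed
  21: kept
  15: kept
Therefore res = [21, 15].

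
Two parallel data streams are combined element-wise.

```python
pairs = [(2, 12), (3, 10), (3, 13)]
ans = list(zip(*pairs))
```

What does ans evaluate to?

Step 1: zip(*pairs) transposes: unzips [(2, 12), (3, 10), (3, 13)] into separate sequences.
Step 2: First elements: (2, 3, 3), second elements: (12, 10, 13).
Therefore ans = [(2, 3, 3), (12, 10, 13)].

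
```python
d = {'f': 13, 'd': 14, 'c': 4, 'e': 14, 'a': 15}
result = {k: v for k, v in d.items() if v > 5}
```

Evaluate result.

Step 1: Filter items where value > 5:
  'f': 13 > 5: kept
  'd': 14 > 5: kept
  'c': 4 <= 5: removed
  'e': 14 > 5: kept
  'a': 15 > 5: kept
Therefore result = {'f': 13, 'd': 14, 'e': 14, 'a': 15}.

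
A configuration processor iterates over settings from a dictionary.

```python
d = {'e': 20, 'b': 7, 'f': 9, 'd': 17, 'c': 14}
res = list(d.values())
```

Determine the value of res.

Step 1: d.values() returns the dictionary values in insertion order.
Therefore res = [20, 7, 9, 17, 14].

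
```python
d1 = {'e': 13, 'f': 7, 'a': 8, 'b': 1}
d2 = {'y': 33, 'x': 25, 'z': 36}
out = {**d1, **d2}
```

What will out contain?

Step 1: Merge d1 and d2 (d2 values override on key conflicts).
Step 2: d1 has keys ['e', 'f', 'a', 'b'], d2 has keys ['y', 'x', 'z'].
Therefore out = {'e': 13, 'f': 7, 'a': 8, 'b': 1, 'y': 33, 'x': 25, 'z': 36}.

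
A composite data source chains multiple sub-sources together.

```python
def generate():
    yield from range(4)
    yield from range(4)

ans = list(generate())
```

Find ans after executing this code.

Step 1: Trace yields in order:
  yield 0
  yield 1
  yield 2
  yield 3
  yield 0
  yield 1
  yield 2
  yield 3
Therefore ans = [0, 1, 2, 3, 0, 1, 2, 3].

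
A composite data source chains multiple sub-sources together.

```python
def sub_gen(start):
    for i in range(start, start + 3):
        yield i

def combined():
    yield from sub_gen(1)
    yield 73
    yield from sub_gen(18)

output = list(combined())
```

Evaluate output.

Step 1: combined() delegates to sub_gen(1):
  yield 1
  yield 2
  yield 3
Step 2: yield 73
Step 3: Delegates to sub_gen(18):
  yield 18
  yield 19
  yield 20
Therefore output = [1, 2, 3, 73, 18, 19, 20].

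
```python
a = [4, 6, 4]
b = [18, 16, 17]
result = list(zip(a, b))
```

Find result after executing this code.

Step 1: zip pairs elements at same index:
  Index 0: (4, 18)
  Index 1: (6, 16)
  Index 2: (4, 17)
Therefore result = [(4, 18), (6, 16), (4, 17)].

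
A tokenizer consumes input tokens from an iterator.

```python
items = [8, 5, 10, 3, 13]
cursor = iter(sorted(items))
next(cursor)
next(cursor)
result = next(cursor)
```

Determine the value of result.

Step 1: sorted([8, 5, 10, 3, 13]) = [3, 5, 8, 10, 13].
Step 2: Create iterator and skip 2 elements.
Step 3: next() returns 8.
Therefore result = 8.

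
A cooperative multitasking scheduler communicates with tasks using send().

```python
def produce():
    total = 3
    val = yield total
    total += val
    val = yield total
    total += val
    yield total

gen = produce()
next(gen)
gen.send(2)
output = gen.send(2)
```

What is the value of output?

Step 1: next() -> yield total=3.
Step 2: send(2) -> val=2, total = 3+2 = 5, yield 5.
Step 3: send(2) -> val=2, total = 5+2 = 7, yield 7.
Therefore output = 7.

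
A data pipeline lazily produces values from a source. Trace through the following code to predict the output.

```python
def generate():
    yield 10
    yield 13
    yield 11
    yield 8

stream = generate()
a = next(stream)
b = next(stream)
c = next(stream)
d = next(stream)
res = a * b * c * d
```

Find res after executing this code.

Step 1: Create generator and consume all values:
  a = next(stream) = 10
  b = next(stream) = 13
  c = next(stream) = 11
  d = next(stream) = 8
Step 2: res = 10 * 13 * 11 * 8 = 11440.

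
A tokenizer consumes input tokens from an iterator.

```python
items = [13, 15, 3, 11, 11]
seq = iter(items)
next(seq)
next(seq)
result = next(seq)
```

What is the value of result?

Step 1: Create iterator over [13, 15, 3, 11, 11].
Step 2: next() consumes 13.
Step 3: next() consumes 15.
Step 4: next() returns 3.
Therefore result = 3.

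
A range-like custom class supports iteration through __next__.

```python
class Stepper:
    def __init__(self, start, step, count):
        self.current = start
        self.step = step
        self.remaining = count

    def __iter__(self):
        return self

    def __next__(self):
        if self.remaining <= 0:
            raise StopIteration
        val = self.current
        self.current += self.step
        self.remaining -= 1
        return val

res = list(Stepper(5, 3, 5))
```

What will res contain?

Step 1: Stepper starts at 5, increments by 3, for 5 steps:
  Yield 5, then current += 3
  Yield 8, then current += 3
  Yield 11, then current += 3
  Yield 14, then current += 3
  Yield 17, then current += 3
Therefore res = [5, 8, 11, 14, 17].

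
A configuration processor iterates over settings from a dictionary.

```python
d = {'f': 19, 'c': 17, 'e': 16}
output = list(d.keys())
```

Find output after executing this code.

Step 1: d.keys() returns the dictionary keys in insertion order.
Therefore output = ['f', 'c', 'e'].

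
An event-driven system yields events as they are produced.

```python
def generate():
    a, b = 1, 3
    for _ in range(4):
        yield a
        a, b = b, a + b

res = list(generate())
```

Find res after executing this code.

Step 1: Fibonacci-like sequence starting with a=1, b=3:
  Iteration 1: yield a=1, then a,b = 3,4
  Iteration 2: yield a=3, then a,b = 4,7
  Iteration 3: yield a=4, then a,b = 7,11
  Iteration 4: yield a=7, then a,b = 11,18
Therefore res = [1, 3, 4, 7].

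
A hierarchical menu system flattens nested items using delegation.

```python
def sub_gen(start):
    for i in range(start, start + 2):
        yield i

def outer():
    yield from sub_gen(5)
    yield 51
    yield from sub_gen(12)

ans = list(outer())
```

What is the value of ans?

Step 1: outer() delegates to sub_gen(5):
  yield 5
  yield 6
Step 2: yield 51
Step 3: Delegates to sub_gen(12):
  yield 12
  yield 13
Therefore ans = [5, 6, 51, 12, 13].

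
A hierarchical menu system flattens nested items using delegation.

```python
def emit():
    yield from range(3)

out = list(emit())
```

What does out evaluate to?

Step 1: yield from delegates to the iterable, yielding each element.
Step 2: Collected values: [0, 1, 2].
Therefore out = [0, 1, 2].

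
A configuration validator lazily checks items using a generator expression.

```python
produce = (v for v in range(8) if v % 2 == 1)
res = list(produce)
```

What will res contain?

Step 1: Filter range(8) keeping only odd values:
  v=0: even, excluded
  v=1: odd, included
  v=2: even, excluded
  v=3: odd, included
  v=4: even, excluded
  v=5: odd, included
  v=6: even, excluded
  v=7: odd, included
Therefore res = [1, 3, 5, 7].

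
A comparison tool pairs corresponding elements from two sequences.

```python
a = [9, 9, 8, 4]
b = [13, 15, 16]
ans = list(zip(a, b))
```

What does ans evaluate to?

Step 1: zip stops at shortest (len(a)=4, len(b)=3):
  Index 0: (9, 13)
  Index 1: (9, 15)
  Index 2: (8, 16)
Step 2: Last element of a (4) has no pair, dropped.
Therefore ans = [(9, 13), (9, 15), (8, 16)].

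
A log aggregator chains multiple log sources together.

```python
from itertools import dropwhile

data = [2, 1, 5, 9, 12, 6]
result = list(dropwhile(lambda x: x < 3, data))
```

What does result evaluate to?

Step 1: dropwhile drops elements while < 3:
  2 < 3: dropped
  1 < 3: dropped
  5: kept (dropping stopped)
Step 2: Remaining elements kept regardless of condition.
Therefore result = [5, 9, 12, 6].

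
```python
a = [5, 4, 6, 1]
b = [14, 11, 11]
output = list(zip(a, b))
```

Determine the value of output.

Step 1: zip stops at shortest (len(a)=4, len(b)=3):
  Index 0: (5, 14)
  Index 1: (4, 11)
  Index 2: (6, 11)
Step 2: Last element of a (1) has no pair, dropped.
Therefore output = [(5, 14), (4, 11), (6, 11)].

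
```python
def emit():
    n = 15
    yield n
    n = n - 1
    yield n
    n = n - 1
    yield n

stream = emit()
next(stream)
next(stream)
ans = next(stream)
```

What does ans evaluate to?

Step 1: Trace through generator execution:
  Yield 1: n starts at 15, yield 15
  Yield 2: n = 15 - 1 = 14, yield 14
  Yield 3: n = 14 - 1 = 13, yield 13
Step 2: First next() gets 15, second next() gets the second value, third next() yields 13.
Therefore ans = 13.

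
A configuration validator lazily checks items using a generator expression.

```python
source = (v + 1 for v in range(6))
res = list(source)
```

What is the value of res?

Step 1: For each v in range(6), compute v+1:
  v=0: 0+1 = 1
  v=1: 1+1 = 2
  v=2: 2+1 = 3
  v=3: 3+1 = 4
  v=4: 4+1 = 5
  v=5: 5+1 = 6
Therefore res = [1, 2, 3, 4, 5, 6].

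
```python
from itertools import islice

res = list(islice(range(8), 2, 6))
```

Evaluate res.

Step 1: islice(range(8), 2, 6) takes elements at indices [2, 6).
Step 2: Elements: [2, 3, 4, 5].
Therefore res = [2, 3, 4, 5].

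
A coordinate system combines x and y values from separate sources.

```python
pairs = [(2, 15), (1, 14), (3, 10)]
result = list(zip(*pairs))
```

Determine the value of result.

Step 1: zip(*pairs) transposes: unzips [(2, 15), (1, 14), (3, 10)] into separate sequences.
Step 2: First elements: (2, 1, 3), second elements: (15, 14, 10).
Therefore result = [(2, 1, 3), (15, 14, 10)].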